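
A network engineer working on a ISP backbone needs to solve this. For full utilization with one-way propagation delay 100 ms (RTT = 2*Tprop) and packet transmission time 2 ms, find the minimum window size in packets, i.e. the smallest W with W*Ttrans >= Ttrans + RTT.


Given: Ttrans = 2 ms, RTT = 200 ms (= 2 * Tprop, Tprop = 100 ms)
Time until first ACK returns = Ttrans + RTT = 2 + 200 = 202 ms
Need W * Ttrans >= Ttrans + RTT  ->  W >= (Ttrans + RTT) / Ttrans
(Ttrans + RTT) / Ttrans = 202 / 2 = 101
W_min = ceil(101) = 101

101


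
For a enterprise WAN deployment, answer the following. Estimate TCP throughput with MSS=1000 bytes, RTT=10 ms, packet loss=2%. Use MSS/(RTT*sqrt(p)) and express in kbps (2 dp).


Given: MSS = 1000 bytes, RTT = 10 ms, loss = 2%
RTT in seconds = 10 / 1000 = 0.01
Loss rate = 2% = 0.02
sqrt(loss) = sqrt(0.02) = 0.141421356237
Throughput (bytes/s) = 1000 / (0.01 * 0.141421356237) = 707106.7812
Throughput (kbps) = 707106.7812 * 8 / 1000 = 5656.854249 -> 5656.85 kbps (2 dp)

5656.85


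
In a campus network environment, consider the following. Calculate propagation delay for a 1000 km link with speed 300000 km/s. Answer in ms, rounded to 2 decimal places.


Given: distance = 1000 km, speed = 300000 km/s
Delay = distance / speed = 1000 / 300000 seconds
Delay in ms = 1000 * 1000 / 300000
Delay = 3.3333 ms
Rounded to 2 dp = 3.33 ms

3.33


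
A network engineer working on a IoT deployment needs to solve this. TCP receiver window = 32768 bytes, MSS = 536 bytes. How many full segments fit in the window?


Given: RWND = 32768 bytes, MSS = 536 bytes
Full segments = floor(RWND / MSS)
Full segments = floor(32768 / 536)
Full segments = floor(61.1343) = 61

61


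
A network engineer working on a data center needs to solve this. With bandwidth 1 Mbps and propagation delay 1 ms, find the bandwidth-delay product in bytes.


Given: bandwidth = 1 Mbps, delay = 1 ms
BDP in bits = 1 * 10^6 * 1 / 1000
BDP in bits = 1000
BDP in bytes = 1000 / 8 = 125

125


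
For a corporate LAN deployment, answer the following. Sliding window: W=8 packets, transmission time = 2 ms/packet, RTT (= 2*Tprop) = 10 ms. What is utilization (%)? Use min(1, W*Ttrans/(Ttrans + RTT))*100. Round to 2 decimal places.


Given: W = 8, Ttrans = 2 ms, RTT = 10 ms (= 2 * Tprop, Tprop = 5 ms)
Cycle time = Ttrans + RTT = 2 + 10 = 12 ms (first packet sent until its ACK returns)
W * Ttrans = 8 * 2 = 16 ms of sending per cycle
W * Ttrans / (Ttrans + RTT) = 16 / 12 = 1.333333
U = min(1, 1.333333) = 1.000000
U% = 100.00%

100.00


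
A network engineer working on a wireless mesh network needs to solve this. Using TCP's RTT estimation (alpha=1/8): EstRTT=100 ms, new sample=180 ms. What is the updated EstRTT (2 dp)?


Given: EstRTT = 100 ms, SampleRTT = 180 ms, alpha = 1/8
New EstRTT = (1 - alpha) * EstRTT + alpha * SampleRTT
(7/8) * 100 = 87.5
(1/8) * 180 = 22.5
New EstRTT = 87.5 + 22.5 = 110 ms -> 110.00 ms (2 dp)

110.00


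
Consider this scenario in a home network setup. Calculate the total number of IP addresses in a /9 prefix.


Given: CIDR prefix /9
Host bits = 32 - 9 = 23
Total addresses = 2^23 = 8388608

8388608


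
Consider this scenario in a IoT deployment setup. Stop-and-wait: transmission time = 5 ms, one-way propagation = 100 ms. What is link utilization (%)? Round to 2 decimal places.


Given: Ttrans = 5 ms, Tprop = 100 ms
RTT = 2 * Tprop = 2 * 100 = 200 ms
U = Ttrans / (Ttrans + RTT)
U = 5 / (5 + 200)
U = 5 / 205 = 0.02439
U% = 2.44%

2.44


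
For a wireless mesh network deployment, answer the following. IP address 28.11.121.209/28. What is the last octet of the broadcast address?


Given: IP = 28.11.121.209, prefix = /28
Host bits = 32 - 28 = 4
Network last octet = 209 AND mask = 208
Host part size = 2^4 - 1 = 15
Broadcast last octet = 208 OR 15 = 223

223


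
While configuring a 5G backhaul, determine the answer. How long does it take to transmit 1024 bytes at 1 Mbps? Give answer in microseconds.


Given: packet = 1024 bytes, bandwidth = 1 Mbps
Packet in bits = 1024 * 8 = 8192 bits
Bandwidth = 1 * 10^6 = 1000000 bps
Time = 8192 / 1000000 seconds
Time in us = 8192 * 10^6 / 1000000 = 8192

8192


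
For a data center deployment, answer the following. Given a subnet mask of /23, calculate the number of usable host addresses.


Given: subnet mask /23
Host bits = 32 - 23 = 9
Total addresses = 2^9 = 512
Usable hosts = 512 - 2 (network + broadcast) = 510

510


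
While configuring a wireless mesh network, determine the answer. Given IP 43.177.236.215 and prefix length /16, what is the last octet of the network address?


Given: IP = 43.177.236.215, prefix = /16
Subnet mask = 255.255.0.0
Last octet of IP: 215
Last octet of mask: 0
Network last octet = 215 AND 0 = 0

0


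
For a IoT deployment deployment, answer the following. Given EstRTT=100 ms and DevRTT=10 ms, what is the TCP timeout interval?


Given: EstRTT = 100 ms, DevRTT = 10 ms
Timeout = EstRTT + 4 * DevRTT
4 * DevRTT = 4 * 10 = 40
Timeout = 100 + 40 = 140 ms

140


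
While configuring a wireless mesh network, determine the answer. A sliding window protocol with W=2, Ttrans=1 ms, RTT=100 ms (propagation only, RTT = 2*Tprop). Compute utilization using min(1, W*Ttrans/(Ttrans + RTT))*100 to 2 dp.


Given: W = 2, Ttrans = 1 ms, RTT = 100 ms (= 2 * Tprop, Tprop = 50 ms)
Cycle time = Ttrans + RTT = 1 + 100 = 101 ms (first packet sent until its ACK returns)
W * Ttrans = 2 * 1 = 2 ms of sending per cycle
W * Ttrans / (Ttrans + RTT) = 2 / 101 = 0.019802
U = min(1, 0.019802) = 0.019802
U% = 1.98%

1.98


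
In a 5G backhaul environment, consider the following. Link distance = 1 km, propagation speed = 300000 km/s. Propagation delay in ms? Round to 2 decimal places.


Given: distance = 1 km, speed = 300000 km/s
Delay = distance / speed = 1 / 300000 seconds
Delay in ms = 1 * 1000 / 300000
Delay = 0.0033 ms
Rounded to 2 dp = 0.00 ms

0.00


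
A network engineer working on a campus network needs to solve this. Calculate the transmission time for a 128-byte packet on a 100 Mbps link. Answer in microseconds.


Given: packet = 128 bytes, bandwidth = 100 Mbps
Packet in bits = 128 * 8 = 1024 bits
Bandwidth = 100 * 10^6 = 100000000 bps
Time = 1024 / 100000000 seconds
Time in us = 1024 * 10^6 / 100000000 = 10.24

10.24


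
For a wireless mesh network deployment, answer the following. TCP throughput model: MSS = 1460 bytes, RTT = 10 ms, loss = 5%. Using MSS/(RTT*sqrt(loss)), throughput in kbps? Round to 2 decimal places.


Given: MSS = 1460 bytes, RTT = 10 ms, loss = 5%
RTT in seconds = 10 / 1000 = 0.01
Loss rate = 5% = 0.05
sqrt(loss) = sqrt(0.05) = 0.223606797750
Throughput (bytes/s) = 1460 / (0.01 * 0.223606797750) = 652931.8494
Throughput (kbps) = 652931.8494 * 8 / 1000 = 5223.454795 -> 5223.45 kbps (2 dp)

5223.45


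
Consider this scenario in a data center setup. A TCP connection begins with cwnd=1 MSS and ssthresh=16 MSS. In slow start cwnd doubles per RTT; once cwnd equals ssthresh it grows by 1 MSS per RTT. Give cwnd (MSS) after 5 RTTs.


RTT 0: cwnd = 1 MSS (initial)
RTT 1: cwnd = 2 MSS (slow start, doubled)
RTT 2: cwnd = 4 MSS (slow start, doubled)
RTT 3: cwnd = 8 MSS (slow start, doubled)
RTT 4: cwnd = 16 MSS (slow start, doubled)
RTT 5: cwnd = 17 MSS (congestion avoidance, +1)

17


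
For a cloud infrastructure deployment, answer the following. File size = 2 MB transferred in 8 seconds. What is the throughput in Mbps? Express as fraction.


Given: file = 2 MB, time = 8 s
File in Mb = 2 * 8 = 16 Mb
Throughput = 16 / 8 Mbps
Throughput = 2 Mbps

2


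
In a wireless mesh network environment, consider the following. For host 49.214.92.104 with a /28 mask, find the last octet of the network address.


Given: IP = 49.214.92.104, prefix = /28
Subnet mask = 255.255.255.240
Last octet of IP: 104
Last octet of mask: 240
Network last octet = 104 AND 240 = 96

96


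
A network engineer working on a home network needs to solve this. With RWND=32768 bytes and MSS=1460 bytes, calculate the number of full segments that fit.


Given: RWND = 32768 bytes, MSS = 1460 bytes
Full segments = floor(RWND / MSS)
Full segments = floor(32768 / 1460)
Full segments = floor(22.4438) = 22

22


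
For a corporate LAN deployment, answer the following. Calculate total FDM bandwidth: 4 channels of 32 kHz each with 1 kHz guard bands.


Given: 4 channels, 32 kHz each, guard = 1 kHz
Channel bandwidth = 4 * 32 = 128 kHz
Guard bands = 3 gaps * 1 kHz = 3 kHz
Total = 128 + 3 = 131 kHz

131


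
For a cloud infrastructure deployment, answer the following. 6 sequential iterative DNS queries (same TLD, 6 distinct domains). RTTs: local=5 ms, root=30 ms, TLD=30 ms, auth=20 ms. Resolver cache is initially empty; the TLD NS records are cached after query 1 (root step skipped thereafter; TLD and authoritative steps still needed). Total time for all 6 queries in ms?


Lookup 1 (cold cache): local + root + TLD + auth = 5 + 30 + 30 + 20 = 85 ms
Lookups 2..6 (TLD NS cached -> skip root; new domain -> still ask TLD and auth): local + TLD + auth = 5 + 30 + 20 = 55 ms each
Remaining 5 lookups: 5 * 55 = 275 ms
Total = 85 + 275 = 360 ms

360


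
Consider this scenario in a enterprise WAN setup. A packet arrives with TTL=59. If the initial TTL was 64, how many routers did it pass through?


Given: initial TTL = 64, received TTL = 59
Hops = initial TTL - received TTL
Hops = 64 - 59 = 5

5


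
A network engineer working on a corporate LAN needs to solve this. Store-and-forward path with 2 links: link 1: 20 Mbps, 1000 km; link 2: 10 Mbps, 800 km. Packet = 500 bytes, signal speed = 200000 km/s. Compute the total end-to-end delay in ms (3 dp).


Packet = 500 bytes = 4000 bits. Store-and-forward: sum (t_trans + t_prop) per link.
Link 1: t_trans = 4000/(20*10^6) s = 0.2000 ms; t_prop = 1000/200000 s = 5.0000 ms; subtotal = 5.2000 ms
Link 2: t_trans = 4000/(10*10^6) s = 0.4000 ms; t_prop = 800/200000 s = 4.0000 ms; subtotal = 4.4000 ms
End-to-end = 5.2000 + 4.4000 = 9.6000 ms -> 9.600 ms (3 dp)

9.600


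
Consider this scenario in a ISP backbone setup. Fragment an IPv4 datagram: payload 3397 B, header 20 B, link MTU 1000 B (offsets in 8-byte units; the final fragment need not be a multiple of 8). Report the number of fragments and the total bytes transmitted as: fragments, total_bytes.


Max data per non-final fragment = floor((MTU - header)/8)*8 = floor((1000 - 20)/8)*8 = floor(980/8)*8 = 976 B
Final fragment needs no 8-byte alignment: it can carry up to MTU - header = 980 B
Non-final fragments needed = ceil((payload - 980) / 976) = ceil(2417/976) = ceil(2.4764) = 3
Number of fragments = 3 + 1 = 4
Fragment sizes (data): 3 * 976 B + 469 B (last, 469 <= 980 OK)
Total bytes sent = payload + n_frags * header = 3397 + 4*20 = 3397 + 80 = 3477 B

4, 3477


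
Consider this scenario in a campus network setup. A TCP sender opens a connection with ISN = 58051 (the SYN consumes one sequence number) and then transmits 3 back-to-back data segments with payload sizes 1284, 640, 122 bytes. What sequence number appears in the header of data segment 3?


The SYN occupies sequence number ISN = 58051, so the first data byte is ISN + 1 = 58052.
SEQ of data segment i = (ISN + 1) + sum of payload sizes of segments 1..i-1.
Segment 1: SEQ = 58052, payload = 1284 bytes
Segment 2: SEQ = 59336, payload = 640 bytes
Segment 3: SEQ = 59976, payload = 122 bytes
SEQ of segment 3 = 58052 + 1284 + 640 = 59976

59976


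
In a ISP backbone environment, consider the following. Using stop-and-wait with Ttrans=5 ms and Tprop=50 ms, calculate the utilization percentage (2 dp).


Given: Ttrans = 5 ms, Tprop = 50 ms
RTT = 2 * Tprop = 2 * 50 = 100 ms
U = Ttrans / (Ttrans + RTT)
U = 5 / (5 + 100)
U = 5 / 105 = 0.047619
U% = 4.76%

4.76


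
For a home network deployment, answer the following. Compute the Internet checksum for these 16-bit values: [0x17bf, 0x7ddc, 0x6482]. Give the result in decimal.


Given words: [0x17bf, 0x7ddc, 0x6482]
Step 1: Sum all words
Raw sum = 6079 + 32220 + 25730 = 64029
One's complement = ~64029 & 0xFFFF = 1506

1506


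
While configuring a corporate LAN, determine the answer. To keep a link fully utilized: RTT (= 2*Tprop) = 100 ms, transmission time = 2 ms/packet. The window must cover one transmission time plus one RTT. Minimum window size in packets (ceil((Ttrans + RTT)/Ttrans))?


Given: Ttrans = 2 ms, RTT = 100 ms (= 2 * Tprop, Tprop = 50 ms)
Time until first ACK returns = Ttrans + RTT = 2 + 100 = 102 ms
Need W * Ttrans >= Ttrans + RTT  ->  W >= (Ttrans + RTT) / Ttrans
(Ttrans + RTT) / Ttrans = 102 / 2 = 51
W_min = ceil(51) = 51

51


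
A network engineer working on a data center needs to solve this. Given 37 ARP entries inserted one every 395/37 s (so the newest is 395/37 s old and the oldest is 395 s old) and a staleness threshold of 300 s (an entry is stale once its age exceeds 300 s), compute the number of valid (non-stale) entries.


Ages are k * 395/37 s for k = 1..37 (spacing = 10.6757 s).
Entry k is valid iff k * 395/37 <= 300 iff k <= 37 * 300 / 395 = 28.1013
n_valid = floor(28.1013) = 28
(n_stale = 37 - 28 = 9)

28


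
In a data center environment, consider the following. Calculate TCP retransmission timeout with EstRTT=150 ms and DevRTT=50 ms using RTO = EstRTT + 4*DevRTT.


Given: EstRTT = 150 ms, DevRTT = 50 ms
Timeout = EstRTT + 4 * DevRTT
4 * DevRTT = 4 * 50 = 200
Timeout = 150 + 200 = 350 ms

350


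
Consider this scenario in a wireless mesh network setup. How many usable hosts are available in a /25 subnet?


Given: subnet mask /25
Host bits = 32 - 25 = 7
Total addresses = 2^7 = 128
Usable hosts = 128 - 2 (network + broadcast) = 126

126


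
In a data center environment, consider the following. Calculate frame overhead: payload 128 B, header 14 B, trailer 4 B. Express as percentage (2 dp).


Given: payload = 128 B, header = 14 B, trailer = 4 B
Overhead bytes = header + trailer = 14 + 4 = 18
Total frame = payload + overhead = 128 + 18 = 146
Overhead % = 18 / 146 * 100 = 12.3288% -> 12.33% (2 dp)

12.33


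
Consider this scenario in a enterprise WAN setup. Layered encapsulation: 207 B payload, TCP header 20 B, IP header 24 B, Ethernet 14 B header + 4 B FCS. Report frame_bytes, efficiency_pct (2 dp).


TCP segment = 207 + 20 = 227 B
IP packet = 227 + 24 = 251 B
Ethernet frame = 251 + 14 + 4 = 269 B
Efficiency = app / frame = 207 / 269 = 0.769517 = 76.9517% -> 76.95% (2 dp)

269, 76.95


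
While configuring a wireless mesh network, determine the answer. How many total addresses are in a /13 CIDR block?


Given: CIDR prefix /13
Host bits = 32 - 13 = 19
Total addresses = 2^19 = 524288

524288


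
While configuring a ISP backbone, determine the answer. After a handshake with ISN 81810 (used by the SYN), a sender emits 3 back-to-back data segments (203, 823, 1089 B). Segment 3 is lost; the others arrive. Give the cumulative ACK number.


SYN uses sequence number 81810; first data byte = ISN + 1 = 81811.
Segment 1: SEQ = 81811, len = 203 B, covers [81811, 82013]
Segment 2: SEQ = 82014, len = 823 B, covers [82014, 82836]
Segment 3: SEQ = 82837, len = 1089 B, covers [82837, 83925] [LOST]
In-order data received: bytes [81811, 82836] (segments 1..2).
Segment 3 missing -> gap begins at byte 82837.
Cumulative ACK = next expected in-order byte = 81811 + 203 + 823 = 82837

82837


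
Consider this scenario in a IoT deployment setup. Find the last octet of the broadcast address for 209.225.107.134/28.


Given: IP = 209.225.107.134, prefix = /28
Host bits = 32 - 28 = 4
Network last octet = 134 AND mask = 128
Host part size = 2^4 - 1 = 15
Broadcast last octet = 128 OR 15 = 143

143


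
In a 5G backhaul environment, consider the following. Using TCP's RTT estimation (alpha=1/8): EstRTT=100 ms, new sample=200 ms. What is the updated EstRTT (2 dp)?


Given: EstRTT = 100 ms, SampleRTT = 200 ms, alpha = 1/8
New EstRTT = (1 - alpha) * EstRTT + alpha * SampleRTT
(7/8) * 100 = 87.5
(1/8) * 200 = 25
New EstRTT = 87.5 + 25 = 112.5 ms -> 112.50 ms (2 dp)

112.50


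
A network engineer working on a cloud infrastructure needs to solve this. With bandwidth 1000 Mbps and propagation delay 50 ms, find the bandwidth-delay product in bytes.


Given: bandwidth = 1000 Mbps, delay = 50 ms
BDP in bits = 1000 * 10^6 * 50 / 1000
BDP in bits = 50000000
BDP in bytes = 50000000 / 8 = 6250000

6250000


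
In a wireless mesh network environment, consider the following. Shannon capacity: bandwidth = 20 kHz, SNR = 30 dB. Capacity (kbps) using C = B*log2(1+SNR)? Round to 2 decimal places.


Given: B = 20 kHz, SNR = 30 dB
SNR linear = 10^(30/10) = 1000
1 + SNR = 1001
log2(1001) = 9.9672262588
C = 20 * 1000 * 9.9672262588 = 199344.5252 bps
C = 199.344525 kbps -> 199.34 kbps (2 dp)

199.34


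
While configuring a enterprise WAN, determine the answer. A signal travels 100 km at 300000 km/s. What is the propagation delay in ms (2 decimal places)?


Given: distance = 100 km, speed = 300000 km/s
Delay = distance / speed = 100 / 300000 seconds
Delay in ms = 100 * 1000 / 300000
Delay = 0.3333 ms
Rounded to 2 dp = 0.33 ms

0.33


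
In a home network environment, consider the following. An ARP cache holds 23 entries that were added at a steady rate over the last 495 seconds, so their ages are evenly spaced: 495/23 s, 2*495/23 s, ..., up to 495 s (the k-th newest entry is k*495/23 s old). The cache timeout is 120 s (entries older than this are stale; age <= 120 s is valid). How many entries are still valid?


Ages are k * 495/23 s for k = 1..23 (spacing = 21.5217 s).
Entry k is valid iff k * 495/23 <= 120 iff k <= 23 * 120 / 495 = 5.5758
n_valid = floor(5.5758) = 5
(n_stale = 23 - 5 = 18)

5


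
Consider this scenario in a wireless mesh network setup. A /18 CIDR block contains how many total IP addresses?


Given: CIDR prefix /18
Host bits = 32 - 18 = 14
Total addresses = 2^14 = 16384

16384


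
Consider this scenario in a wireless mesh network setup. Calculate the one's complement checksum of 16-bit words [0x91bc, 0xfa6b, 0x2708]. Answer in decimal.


Given words: [0x91bc, 0xfa6b, 0x2708]
Step 1: Sum all words
Raw sum = 37308 + 64107 + 9992 = 111407
Step 2: Fold carry: (45871 + 1) = 45872
One's complement = ~45872 & 0xFFFF = 19663

19663


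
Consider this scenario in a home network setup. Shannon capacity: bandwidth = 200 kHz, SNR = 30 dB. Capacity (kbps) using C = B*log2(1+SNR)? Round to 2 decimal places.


Given: B = 200 kHz, SNR = 30 dB
SNR linear = 10^(30/10) = 1000
1 + SNR = 1001
log2(1001) = 9.9672262588
C = 200 * 1000 * 9.9672262588 = 1993445.2518 bps
C = 1993.445252 kbps -> 1993.45 kbps (2 dp)

1993.45


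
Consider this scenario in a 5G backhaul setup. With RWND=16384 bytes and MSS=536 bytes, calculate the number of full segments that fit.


Given: RWND = 16384 bytes, MSS = 536 bytes
Full segments = floor(RWND / MSS)
Full segments = floor(16384 / 536)
Full segments = floor(30.5672) = 30

30


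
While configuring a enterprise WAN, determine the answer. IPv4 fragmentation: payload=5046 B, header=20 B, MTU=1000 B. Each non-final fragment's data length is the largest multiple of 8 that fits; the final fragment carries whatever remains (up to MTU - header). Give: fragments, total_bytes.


Max data per non-final fragment = floor((MTU - header)/8)*8 = floor((1000 - 20)/8)*8 = floor(980/8)*8 = 976 B
Final fragment needs no 8-byte alignment: it can carry up to MTU - header = 980 B
Non-final fragments needed = ceil((payload - 980) / 976) = ceil(4066/976) = ceil(4.1660) = 5
Number of fragments = 5 + 1 = 6
Fragment sizes (data): 5 * 976 B + 166 B (last, 166 <= 980 OK)
Total bytes sent = payload + n_frags * header = 5046 + 6*20 = 5046 + 120 = 5166 B

6, 5166


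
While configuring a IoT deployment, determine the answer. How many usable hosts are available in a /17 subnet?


Given: subnet mask /17
Host bits = 32 - 17 = 15
Total addresses = 2^15 = 32768
Usable hosts = 32768 - 2 (network + broadcast) = 32766

32766


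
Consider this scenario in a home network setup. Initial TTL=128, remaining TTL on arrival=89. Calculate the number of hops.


Given: initial TTL = 128, received TTL = 89
Hops = initial TTL - received TTL
Hops = 128 - 89 = 39

39


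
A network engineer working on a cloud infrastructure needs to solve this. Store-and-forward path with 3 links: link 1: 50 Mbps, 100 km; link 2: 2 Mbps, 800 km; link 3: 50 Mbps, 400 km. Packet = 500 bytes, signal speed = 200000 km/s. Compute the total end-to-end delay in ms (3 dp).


Packet = 500 bytes = 4000 bits. Store-and-forward: sum (t_trans + t_prop) per link.
Link 1: t_trans = 4000/(50*10^6) s = 0.0800 ms; t_prop = 100/200000 s = 0.5000 ms; subtotal = 0.5800 ms
Link 2: t_trans = 4000/(2*10^6) s = 2.0000 ms; t_prop = 800/200000 s = 4.0000 ms; subtotal = 6.0000 ms
Link 3: t_trans = 4000/(50*10^6) s = 0.0800 ms; t_prop = 400/200000 s = 2.0000 ms; subtotal = 2.0800 ms
End-to-end = 0.5800 + 6.0000 + 2.0800 = 8.6600 ms -> 8.660 ms (3 dp)

8.660


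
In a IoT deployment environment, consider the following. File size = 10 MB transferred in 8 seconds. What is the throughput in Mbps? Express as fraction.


Given: file = 10 MB, time = 8 s
File in Mb = 10 * 8 = 80 Mb
Throughput = 80 / 8 Mbps
Throughput = 10 Mbps

10


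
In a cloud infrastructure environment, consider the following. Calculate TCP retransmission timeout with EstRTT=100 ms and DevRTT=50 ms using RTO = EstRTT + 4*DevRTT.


Given: EstRTT = 100 ms, DevRTT = 50 ms
Timeout = EstRTT + 4 * DevRTT
4 * DevRTT = 4 * 50 = 200
Timeout = 100 + 200 = 300 ms

300


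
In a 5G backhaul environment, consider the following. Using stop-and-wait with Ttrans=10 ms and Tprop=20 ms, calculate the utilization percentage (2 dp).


Given: Ttrans = 10 ms, Tprop = 20 ms
RTT = 2 * Tprop = 2 * 20 = 40 ms
U = Ttrans / (Ttrans + RTT)
U = 10 / (10 + 40)
U = 10 / 50 = 0.2
U% = 20.00%

20.00


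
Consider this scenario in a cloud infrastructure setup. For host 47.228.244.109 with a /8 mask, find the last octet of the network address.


Given: IP = 47.228.244.109, prefix = /8
Subnet mask = 255.0.0.0
Last octet of IP: 109
Last octet of mask: 0
Network last octet = 109 AND 0 = 0

0


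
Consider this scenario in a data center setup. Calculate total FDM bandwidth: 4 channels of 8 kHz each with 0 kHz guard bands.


Given: 4 channels, 8 kHz each, guard = 0 kHz
Channel bandwidth = 4 * 8 = 32 kHz
Guard bands = 3 gaps * 0 kHz = 0 kHz
Total = 32 + 0 = 32 kHz

32


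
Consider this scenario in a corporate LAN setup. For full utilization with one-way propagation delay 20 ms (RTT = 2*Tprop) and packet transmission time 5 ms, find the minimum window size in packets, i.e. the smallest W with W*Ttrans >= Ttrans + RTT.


Given: Ttrans = 5 ms, RTT = 40 ms (= 2 * Tprop, Tprop = 20 ms)
Time until first ACK returns = Ttrans + RTT = 5 + 40 = 45 ms
Need W * Ttrans >= Ttrans + RTT  ->  W >= (Ttrans + RTT) / Ttrans
(Ttrans + RTT) / Ttrans = 45 / 5 = 9
W_min = ceil(9) = 9

9


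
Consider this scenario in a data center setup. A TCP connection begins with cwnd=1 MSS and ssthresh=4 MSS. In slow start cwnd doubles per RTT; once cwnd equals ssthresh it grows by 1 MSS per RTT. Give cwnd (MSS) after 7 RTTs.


RTT 0: cwnd = 1 MSS (initial)
RTT 1: cwnd = 2 MSS (slow start, doubled)
RTT 2: cwnd = 4 MSS (slow start, doubled)
RTT 3: cwnd = 5 MSS (congestion avoidance, +1)
RTT 4: cwnd = 6 MSS (congestion avoidance, +1)
RTT 5: cwnd = 7 MSS (congestion avoidance, +1)
RTT 6: cwnd = 8 MSS (congestion avoidance, +1)
RTT 7: cwnd = 9 MSS (congestion avoidance, +1)

9


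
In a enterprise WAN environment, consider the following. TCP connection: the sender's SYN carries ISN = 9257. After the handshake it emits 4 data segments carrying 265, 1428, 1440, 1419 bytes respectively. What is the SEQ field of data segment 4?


The SYN occupies sequence number ISN = 9257, so the first data byte is ISN + 1 = 9258.
SEQ of data segment i = (ISN + 1) + sum of payload sizes of segments 1..i-1.
Segment 1: SEQ = 9258, payload = 265 bytes
Segment 2: SEQ = 9523, payload = 1428 bytes
Segment 3: SEQ = 10951, payload = 1440 bytes
Segment 4: SEQ = 12391, payload = 1419 bytes
SEQ of segment 4 = 9258 + 265 + 1428 + 1440 = 12391

12391


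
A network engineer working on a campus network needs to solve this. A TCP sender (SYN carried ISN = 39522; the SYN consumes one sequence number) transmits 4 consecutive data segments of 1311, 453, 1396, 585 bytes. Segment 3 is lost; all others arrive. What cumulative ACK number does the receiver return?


SYN uses sequence number 39522; first data byte = ISN + 1 = 39523.
Segment 1: SEQ = 39523, len = 1311 B, covers [39523, 40833]
Segment 2: SEQ = 40834, len = 453 B, covers [40834, 41286]
Segment 3: SEQ = 41287, len = 1396 B, covers [41287, 42682] [LOST]
Segment 4: SEQ = 42683, len = 585 B, covers [42683, 43267]
In-order data received: bytes [39523, 41286] (segments 1..2).
Segment 3 missing -> gap begins at byte 41287; later segments buffered out of order.
Cumulative ACK = next expected in-order byte = 39523 + 1311 + 453 = 41287

41287


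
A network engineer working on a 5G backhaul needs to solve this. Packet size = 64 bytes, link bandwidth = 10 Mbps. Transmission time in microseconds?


Given: packet = 64 bytes, bandwidth = 10 Mbps
Packet in bits = 64 * 8 = 512 bits
Bandwidth = 10 * 10^6 = 10000000 bps
Time = 512 / 10000000 seconds
Time in us = 512 * 10^6 / 10000000 = 51.2

51.2


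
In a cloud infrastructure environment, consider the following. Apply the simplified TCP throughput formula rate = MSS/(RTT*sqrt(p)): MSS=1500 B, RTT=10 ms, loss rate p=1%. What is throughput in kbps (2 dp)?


Given: MSS = 1500 bytes, RTT = 10 ms, loss = 1%
RTT in seconds = 10 / 1000 = 0.01
Loss rate = 1% = 0.01
sqrt(loss) = sqrt(0.01) = 0.1
Throughput (bytes/s) = 1500 / (0.01 * 0.1) = 1500000.0000
Throughput (kbps) = 1500000.0000 * 8 / 1000 = 12000.000000 -> 12000.00 kbps (2 dp)

12000.00


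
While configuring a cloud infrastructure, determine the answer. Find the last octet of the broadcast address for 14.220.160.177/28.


Given: IP = 14.220.160.177, prefix = /28
Host bits = 32 - 28 = 4
Network last octet = 177 AND mask = 176
Host part size = 2^4 - 1 = 15
Broadcast last octet = 176 OR 15 = 191

191


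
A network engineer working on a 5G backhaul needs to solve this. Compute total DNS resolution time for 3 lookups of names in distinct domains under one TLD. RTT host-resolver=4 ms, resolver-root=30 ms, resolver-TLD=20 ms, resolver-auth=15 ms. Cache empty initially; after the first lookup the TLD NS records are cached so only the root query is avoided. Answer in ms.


Lookup 1 (cold cache): local + root + TLD + auth = 4 + 30 + 20 + 15 = 69 ms
Lookups 2..3 (TLD NS cached -> skip root; new domain -> still ask TLD and auth): local + TLD + auth = 4 + 20 + 15 = 39 ms each
Remaining 2 lookups: 2 * 39 = 78 ms
Total = 69 + 78 = 147 ms

147


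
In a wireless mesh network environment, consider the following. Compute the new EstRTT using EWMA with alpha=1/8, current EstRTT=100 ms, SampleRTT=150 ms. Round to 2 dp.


Given: EstRTT = 100 ms, SampleRTT = 150 ms, alpha = 1/8
New EstRTT = (1 - alpha) * EstRTT + alpha * SampleRTT
(7/8) * 100 = 87.5
(1/8) * 150 = 18.75
New EstRTT = 87.5 + 18.75 = 106.25 ms -> 106.25 ms (2 dp)

106.25


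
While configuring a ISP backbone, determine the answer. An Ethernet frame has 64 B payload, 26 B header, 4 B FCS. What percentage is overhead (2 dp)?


Given: payload = 64 B, header = 26 B, trailer = 4 B
Overhead bytes = header + trailer = 26 + 4 = 30
Total frame = payload + overhead = 64 + 30 = 94
Overhead % = 30 / 94 * 100 = 31.9149% -> 31.91% (2 dp)

31.91


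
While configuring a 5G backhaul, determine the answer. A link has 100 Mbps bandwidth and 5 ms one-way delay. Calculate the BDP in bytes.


Given: bandwidth = 100 Mbps, delay = 5 ms
BDP in bits = 100 * 10^6 * 5 / 1000
BDP in bits = 500000
BDP in bytes = 500000 / 8 = 62500

62500


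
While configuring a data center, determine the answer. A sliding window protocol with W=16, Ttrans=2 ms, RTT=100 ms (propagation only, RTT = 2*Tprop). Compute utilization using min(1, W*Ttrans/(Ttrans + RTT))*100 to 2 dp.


Given: W = 16, Ttrans = 2 ms, RTT = 100 ms (= 2 * Tprop, Tprop = 50 ms)
Cycle time = Ttrans + RTT = 2 + 100 = 102 ms (first packet sent until its ACK returns)
W * Ttrans = 16 * 2 = 32 ms of sending per cycle
W * Ttrans / (Ttrans + RTT) = 32 / 102 = 0.313725
U = min(1, 0.313725) = 0.313725
U% = 31.37%

31.37


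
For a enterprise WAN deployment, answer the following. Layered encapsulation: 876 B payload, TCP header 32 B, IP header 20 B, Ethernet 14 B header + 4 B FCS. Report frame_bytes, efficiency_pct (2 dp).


TCP segment = 876 + 32 = 908 B
IP packet = 908 + 20 = 928 B
Ethernet frame = 928 + 14 + 4 = 946 B
Efficiency = app / frame = 876 / 946 = 0.926004 = 92.6004% -> 92.60% (2 dp)

946, 92.60


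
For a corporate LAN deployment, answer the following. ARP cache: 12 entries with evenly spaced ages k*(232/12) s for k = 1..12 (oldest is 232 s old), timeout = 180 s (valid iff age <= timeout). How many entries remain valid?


Ages are k * 232/12 s for k = 1..12 (spacing = 19.3333 s).
Entry k is valid iff k * 232/12 <= 180 iff k <= 12 * 180 / 232 = 9.3103
n_valid = floor(9.3103) = 9
(n_stale = 12 - 9 = 3)

9


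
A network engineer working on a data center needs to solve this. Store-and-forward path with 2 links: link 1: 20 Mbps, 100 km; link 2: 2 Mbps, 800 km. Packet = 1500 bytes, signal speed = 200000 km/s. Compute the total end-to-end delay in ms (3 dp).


Packet = 1500 bytes = 12000 bits. Store-and-forward: sum (t_trans + t_prop) per link.
Link 1: t_trans = 12000/(20*10^6) s = 0.6000 ms; t_prop = 100/200000 s = 0.5000 ms; subtotal = 1.1000 ms
Link 2: t_trans = 12000/(2*10^6) s = 6.0000 ms; t_prop = 800/200000 s = 4.0000 ms; subtotal = 10.0000 ms
End-to-end = 1.1000 + 10.0000 = 11.1000 ms -> 11.100 ms (3 dp)

11.100


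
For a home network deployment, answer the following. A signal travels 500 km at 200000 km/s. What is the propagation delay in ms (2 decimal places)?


Given: distance = 500 km, speed = 200000 km/s
Delay = distance / speed = 500 / 200000 seconds
Delay in ms = 500 * 1000 / 200000
Delay = 2.5000 ms
Rounded to 2 dp = 2.50 ms

2.50


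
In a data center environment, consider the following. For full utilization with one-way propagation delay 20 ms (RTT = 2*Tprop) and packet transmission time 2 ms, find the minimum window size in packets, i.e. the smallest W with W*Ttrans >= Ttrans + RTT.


Given: Ttrans = 2 ms, RTT = 40 ms (= 2 * Tprop, Tprop = 20 ms)
Time until first ACK returns = Ttrans + RTT = 2 + 40 = 42 ms
Need W * Ttrans >= Ttrans + RTT  ->  W >= (Ttrans + RTT) / Ttrans
(Ttrans + RTT) / Ttrans = 42 / 2 = 21
W_min = ceil(21) = 21

21


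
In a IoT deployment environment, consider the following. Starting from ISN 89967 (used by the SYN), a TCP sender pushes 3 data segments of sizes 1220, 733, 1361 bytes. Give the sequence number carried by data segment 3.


The SYN occupies sequence number ISN = 89967, so the first data byte is ISN + 1 = 89968.
SEQ of data segment i = (ISN + 1) + sum of payload sizes of segments 1..i-1.
Segment 1: SEQ = 89968, payload = 1220 bytes
Segment 2: SEQ = 91188, payload = 733 bytes
Segment 3: SEQ = 91921, payload = 1361 bytes
SEQ of segment 3 = 89968 + 1220 + 733 = 91921

91921


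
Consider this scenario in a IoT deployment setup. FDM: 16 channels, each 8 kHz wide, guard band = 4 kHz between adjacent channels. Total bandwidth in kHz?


Given: 16 channels, 8 kHz each, guard = 4 kHz
Channel bandwidth = 16 * 8 = 128 kHz
Guard bands = 15 gaps * 4 kHz = 60 kHz
Total = 128 + 60 = 188 kHz

188


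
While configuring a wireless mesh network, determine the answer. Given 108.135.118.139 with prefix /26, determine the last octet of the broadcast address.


Given: IP = 108.135.118.139, prefix = /26
Host bits = 32 - 26 = 6
Network last octet = 139 AND mask = 128
Host part size = 2^6 - 1 = 63
Broadcast last octet = 128 OR 63 = 191

191


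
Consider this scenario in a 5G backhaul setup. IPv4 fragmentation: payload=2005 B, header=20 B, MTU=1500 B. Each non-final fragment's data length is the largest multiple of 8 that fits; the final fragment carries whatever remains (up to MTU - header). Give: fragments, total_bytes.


Max data per non-final fragment = floor((MTU - header)/8)*8 = floor((1500 - 20)/8)*8 = floor(1480/8)*8 = 1480 B
Final fragment needs no 8-byte alignment: it can carry up to MTU - header = 1480 B
Non-final fragments needed = ceil((payload - 1480) / 1480) = ceil(525/1480) = ceil(0.3547) = 1
Number of fragments = 1 + 1 = 2
Fragment sizes (data): 1 * 1480 B + 525 B (last, 525 <= 1480 OK)
Total bytes sent = payload + n_frags * header = 2005 + 2*20 = 2005 + 40 = 2045 B

2, 2045


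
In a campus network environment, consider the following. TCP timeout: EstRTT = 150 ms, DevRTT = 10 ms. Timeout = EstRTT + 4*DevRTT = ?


Given: EstRTT = 150 ms, DevRTT = 10 ms
Timeout = EstRTT + 4 * DevRTT
4 * DevRTT = 4 * 10 = 40
Timeout = 150 + 40 = 190 ms

190


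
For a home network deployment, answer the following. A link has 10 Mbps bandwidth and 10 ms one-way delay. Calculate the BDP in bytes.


Given: bandwidth = 10 Mbps, delay = 10 ms
BDP in bits = 10 * 10^6 * 10 / 1000
BDP in bits = 100000
BDP in bytes = 100000 / 8 = 12500

12500


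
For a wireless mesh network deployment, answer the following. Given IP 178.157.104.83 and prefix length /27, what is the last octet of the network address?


Given: IP = 178.157.104.83, prefix = /27
Subnet mask = 255.255.255.224
Last octet of IP: 83
Last octet of mask: 224
Network last octet = 83 AND 224 = 64

64


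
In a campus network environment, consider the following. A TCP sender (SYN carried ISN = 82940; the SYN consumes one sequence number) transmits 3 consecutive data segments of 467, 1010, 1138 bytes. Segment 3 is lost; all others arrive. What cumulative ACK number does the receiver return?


SYN uses sequence number 82940; first data byte = ISN + 1 = 82941.
Segment 1: SEQ = 82941, len = 467 B, covers [82941, 83407]
Segment 2: SEQ = 83408, len = 1010 B, covers [83408, 84417]
Segment 3: SEQ = 84418, len = 1138 B, covers [84418, 85555] [LOST]
In-order data received: bytes [82941, 84417] (segments 1..2).
Segment 3 missing -> gap begins at byte 84418.
Cumulative ACK = next expected in-order byte = 82941 + 467 + 1010 = 84418

84418


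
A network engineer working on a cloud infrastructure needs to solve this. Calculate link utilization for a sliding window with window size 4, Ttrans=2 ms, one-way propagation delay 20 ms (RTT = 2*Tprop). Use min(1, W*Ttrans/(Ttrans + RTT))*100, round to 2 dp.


Given: W = 4, Ttrans = 2 ms, RTT = 40 ms (= 2 * Tprop, Tprop = 20 ms)
Cycle time = Ttrans + RTT = 2 + 40 = 42 ms (first packet sent until its ACK returns)
W * Ttrans = 4 * 2 = 8 ms of sending per cycle
W * Ttrans / (Ttrans + RTT) = 8 / 42 = 0.190476
U = min(1, 0.190476) = 0.190476
U% = 19.05%

19.05


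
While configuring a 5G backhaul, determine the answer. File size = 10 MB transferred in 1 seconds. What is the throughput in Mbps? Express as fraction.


Given: file = 10 MB, time = 1 s
File in Mb = 10 * 8 = 80 Mb
Throughput = 80 / 1 Mbps
Throughput = 80 Mbps

80


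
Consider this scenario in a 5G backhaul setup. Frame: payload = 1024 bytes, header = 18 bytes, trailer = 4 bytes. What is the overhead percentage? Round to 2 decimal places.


Given: payload = 1024 B, header = 18 B, trailer = 4 B
Overhead bytes = header + trailer = 18 + 4 = 22
Total frame = payload + overhead = 1024 + 22 = 1046
Overhead % = 22 / 1046 * 100 = 2.1033% -> 2.10% (2 dp)

2.10


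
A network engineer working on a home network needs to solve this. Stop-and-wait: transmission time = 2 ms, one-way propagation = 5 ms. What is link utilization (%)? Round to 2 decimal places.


Given: Ttrans = 2 ms, Tprop = 5 ms
RTT = 2 * Tprop = 2 * 5 = 10 ms
U = Ttrans / (Ttrans + RTT)
U = 2 / (2 + 10)
U = 2 / 12 = 0.166667
U% = 16.67%

16.67


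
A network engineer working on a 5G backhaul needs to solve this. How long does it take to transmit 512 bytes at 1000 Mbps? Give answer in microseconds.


Given: packet = 512 bytes, bandwidth = 1000 Mbps
Packet in bits = 512 * 8 = 4096 bits
Bandwidth = 1000 * 10^6 = 1000000000 bps
Time = 4096 / 1000000000 seconds
Time in us = 4096 * 10^6 / 1000000000 = 4.096

4.096


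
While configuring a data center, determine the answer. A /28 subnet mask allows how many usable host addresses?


Given: subnet mask /28
Host bits = 32 - 28 = 4
Total addresses = 2^4 = 16
Usable hosts = 16 - 2 (network + broadcast) = 14

14


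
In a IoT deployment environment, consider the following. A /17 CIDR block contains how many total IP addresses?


Given: CIDR prefix /17
Host bits = 32 - 17 = 15
Total addresses = 2^15 = 32768

32768


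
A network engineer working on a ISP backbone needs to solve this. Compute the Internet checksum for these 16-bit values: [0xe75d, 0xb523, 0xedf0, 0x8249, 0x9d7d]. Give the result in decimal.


Given words: [0xe75d, 0xb523, 0xedf0, 0x8249, 0x9d7d]
Step 1: Sum all words
Raw sum = 59229 + 46371 + 60912 + 33353 + 40317 = 240182
Step 2: Fold carry: (43574 + 3) = 43577
One's complement = ~43577 & 0xFFFF = 21958

21958


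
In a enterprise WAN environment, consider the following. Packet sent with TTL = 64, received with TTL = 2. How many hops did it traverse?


Given: initial TTL = 64, received TTL = 2
Hops = initial TTL - received TTL
Hops = 64 - 2 = 62

62


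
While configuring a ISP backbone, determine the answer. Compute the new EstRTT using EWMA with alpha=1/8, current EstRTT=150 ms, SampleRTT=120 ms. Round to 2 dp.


Given: EstRTT = 150 ms, SampleRTT = 120 ms, alpha = 1/8
New EstRTT = (1 - alpha) * EstRTT + alpha * SampleRTT
(7/8) * 150 = 131.25
(1/8) * 120 = 15
New EstRTT = 131.25 + 15 = 146.25 ms -> 146.25 ms (2 dp)

146.25


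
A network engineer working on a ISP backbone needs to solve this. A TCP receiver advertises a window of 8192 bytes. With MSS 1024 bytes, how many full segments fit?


Given: RWND = 8192 bytes, MSS = 1024 bytes
Full segments = floor(RWND / MSS)
Full segments = floor(8192 / 1024)
Full segments = floor(8.0) = 8

8


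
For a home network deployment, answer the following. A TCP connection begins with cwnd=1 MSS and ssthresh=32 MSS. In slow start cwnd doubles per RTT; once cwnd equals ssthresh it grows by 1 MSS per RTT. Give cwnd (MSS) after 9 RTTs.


RTT 0: cwnd = 1 MSS (initial)
RTT 1: cwnd = 2 MSS (slow start, doubled)
RTT 2: cwnd = 4 MSS (slow start, doubled)
RTT 3: cwnd = 8 MSS (slow start, doubled)
RTT 4: cwnd = 16 MSS (slow start, doubled)
RTT 5: cwnd = 32 MSS (slow start, doubled)
RTT 6: cwnd = 33 MSS (congestion avoidance, +1)
RTT 7: cwnd = 34 MSS (congestion avoidance, +1)
RTT 8: cwnd = 35 MSS (congestion avoidance, +1)
RTT 9: cwnd = 36 MSS (congestion avoidance, +1)

36


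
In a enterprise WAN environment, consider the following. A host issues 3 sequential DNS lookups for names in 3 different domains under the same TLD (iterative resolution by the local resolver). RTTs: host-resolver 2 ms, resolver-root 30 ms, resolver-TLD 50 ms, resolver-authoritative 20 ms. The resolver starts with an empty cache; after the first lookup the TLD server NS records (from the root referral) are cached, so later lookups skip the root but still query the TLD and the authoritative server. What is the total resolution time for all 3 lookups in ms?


Lookup 1 (cold cache): local + root + TLD + auth = 2 + 30 + 50 + 20 = 102 ms
Lookups 2..3 (TLD NS cached -> skip root; new domain -> still ask TLD and auth): local + TLD + auth = 2 + 50 + 20 = 72 ms each
Remaining 2 lookups: 2 * 72 = 144 ms
Total = 102 + 144 = 246 ms

246


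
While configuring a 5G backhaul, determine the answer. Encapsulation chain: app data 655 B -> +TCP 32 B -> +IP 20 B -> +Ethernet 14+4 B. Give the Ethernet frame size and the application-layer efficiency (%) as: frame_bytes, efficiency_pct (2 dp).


TCP segment = 655 + 32 = 687 B
IP packet = 687 + 20 = 707 B
Ethernet frame = 707 + 14 + 4 = 725 B
Efficiency = app / frame = 655 / 725 = 0.903448 = 90.3448% -> 90.34% (2 dp)

725, 90.34
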